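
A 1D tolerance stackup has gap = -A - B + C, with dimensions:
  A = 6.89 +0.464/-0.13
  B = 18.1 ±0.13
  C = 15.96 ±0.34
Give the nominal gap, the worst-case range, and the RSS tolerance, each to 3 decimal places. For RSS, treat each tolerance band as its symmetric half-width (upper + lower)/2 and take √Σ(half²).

nominal=-9.030 wc=[-9.964,-8.430] rss=0.470

Stack each dimension's contribution:
  -A: nom -6.890 → Σnom=-6.890; wc +0.130/-0.464 → slack +0.130/-0.464; half-tol=0.297, Σhalf²=0.088209
  -B: nom -18.100 → Σnom=-24.990; wc +0.130/-0.130 → slack +0.260/-0.594; half-tol=0.130, Σhalf²=0.105109
  +C: nom +15.960 → Σnom=-9.030; wc +0.340/-0.340 → slack +0.600/-0.934; half-tol=0.340, Σhalf²=0.220709
Nominal = -9.030. Worst-case = [-9.030 - 0.934, -9.030 + 0.600] = [-9.964, -8.430]. RSS = √0.220709 = 0.470.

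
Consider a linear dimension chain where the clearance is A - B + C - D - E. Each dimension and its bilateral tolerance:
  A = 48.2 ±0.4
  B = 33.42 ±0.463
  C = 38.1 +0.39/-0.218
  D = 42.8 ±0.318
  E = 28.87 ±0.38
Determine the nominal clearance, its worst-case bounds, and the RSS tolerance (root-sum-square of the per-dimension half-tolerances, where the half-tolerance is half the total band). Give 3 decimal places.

nominal=-18.790 wc=[-20.569,-16.839] rss=0.844

Stack each dimension's contribution:
  +A: nom +48.200 → Σnom=48.200; wc +0.400/-0.400 → slack +0.400/-0.400; half-tol=0.400, Σhalf²=0.160000
  -B: nom -33.420 → Σnom=14.780; wc +0.463/-0.463 → slack +0.863/-0.863; half-tol=0.463, Σhalf²=0.374369
  +C: nom +38.100 → Σnom=52.880; wc +0.390/-0.218 → slack +1.253/-1.081; half-tol=0.304, Σhalf²=0.466785
  -D: nom -42.800 → Σnom=10.080; wc +0.318/-0.318 → slack +1.571/-1.399; half-tol=0.318, Σhalf²=0.567909
  -E: nom -28.870 → Σnom=-18.790; wc +0.380/-0.380 → slack +1.951/-1.779; half-tol=0.380, Σhalf²=0.712309
Nominal = -18.790. Worst-case = [-18.790 - 1.779, -18.790 + 1.951] = [-20.569, -16.839]. RSS = √0.712309 = 0.844.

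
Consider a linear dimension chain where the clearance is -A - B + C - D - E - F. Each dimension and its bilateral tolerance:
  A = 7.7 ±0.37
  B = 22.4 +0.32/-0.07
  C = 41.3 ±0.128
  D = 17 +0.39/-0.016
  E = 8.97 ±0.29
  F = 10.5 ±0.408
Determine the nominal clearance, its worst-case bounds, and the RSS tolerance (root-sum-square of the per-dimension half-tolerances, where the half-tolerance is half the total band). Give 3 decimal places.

nominal=-25.270 wc=[-27.176,-23.988] rss=0.695

Stack each dimension's contribution:
  -A: nom -7.700 → Σnom=-7.700; wc +0.370/-0.370 → slack +0.370/-0.370; half-tol=0.370, Σhalf²=0.136900
  -B: nom -22.400 → Σnom=-30.100; wc +0.070/-0.320 → slack +0.440/-0.690; half-tol=0.195, Σhalf²=0.174925
  +C: nom +41.300 → Σnom=11.200; wc +0.128/-0.128 → slack +0.568/-0.818; half-tol=0.128, Σhalf²=0.191309
  -D: nom -17.000 → Σnom=-5.800; wc +0.016/-0.390 → slack +0.584/-1.208; half-tol=0.203, Σhalf²=0.232518
  -E: nom -8.970 → Σnom=-14.770; wc +0.290/-0.290 → slack +0.874/-1.498; half-tol=0.290, Σhalf²=0.316618
  -F: nom -10.500 → Σnom=-25.270; wc +0.408/-0.408 → slack +1.282/-1.906; half-tol=0.408, Σhalf²=0.483082
Nominal = -25.270. Worst-case = [-25.270 - 1.906, -25.270 + 1.282] = [-27.176, -23.988]. RSS = √0.483082 = 0.695.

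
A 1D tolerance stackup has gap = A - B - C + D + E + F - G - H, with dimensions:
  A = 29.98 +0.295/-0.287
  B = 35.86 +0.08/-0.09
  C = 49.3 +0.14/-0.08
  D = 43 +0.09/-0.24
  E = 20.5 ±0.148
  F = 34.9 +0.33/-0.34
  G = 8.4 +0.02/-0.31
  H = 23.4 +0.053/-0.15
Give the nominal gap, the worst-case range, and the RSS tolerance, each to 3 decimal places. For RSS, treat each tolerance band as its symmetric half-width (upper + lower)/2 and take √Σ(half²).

nominal=11.420 wc=[10.112,12.913] rss=0.550

Stack each dimension's contribution:
  +A: nom +29.980 → Σnom=29.980; wc +0.295/-0.287 → slack +0.295/-0.287; half-tol=0.291, Σhalf²=0.084681
  -B: nom -35.860 → Σnom=-5.880; wc +0.090/-0.080 → slack +0.385/-0.367; half-tol=0.085, Σhalf²=0.091906
  -C: nom -49.300 → Σnom=-55.180; wc +0.080/-0.140 → slack +0.465/-0.507; half-tol=0.110, Σhalf²=0.104006
  +D: nom +43.000 → Σnom=-12.180; wc +0.090/-0.240 → slack +0.555/-0.747; half-tol=0.165, Σhalf²=0.131231
  +E: nom +20.500 → Σnom=8.320; wc +0.148/-0.148 → slack +0.703/-0.895; half-tol=0.148, Σhalf²=0.153135
  +F: nom +34.900 → Σnom=43.220; wc +0.330/-0.340 → slack +1.033/-1.235; half-tol=0.335, Σhalf²=0.265360
  -G: nom -8.400 → Σnom=34.820; wc +0.310/-0.020 → slack +1.343/-1.255; half-tol=0.165, Σhalf²=0.292585
  -H: nom -23.400 → Σnom=11.420; wc +0.150/-0.053 → slack +1.493/-1.308; half-tol=0.101, Σhalf²=0.302887
Nominal = 11.420. Worst-case = [11.420 - 1.308, 11.420 + 1.493] = [10.112, 12.913]. RSS = √0.302887 = 0.550.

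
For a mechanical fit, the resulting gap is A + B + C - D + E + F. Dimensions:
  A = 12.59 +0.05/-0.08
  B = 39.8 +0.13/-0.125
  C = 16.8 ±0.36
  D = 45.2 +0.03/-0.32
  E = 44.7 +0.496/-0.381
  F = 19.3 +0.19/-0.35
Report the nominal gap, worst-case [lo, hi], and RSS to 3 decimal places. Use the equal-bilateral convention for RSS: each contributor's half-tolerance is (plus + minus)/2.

nominal=87.990 wc=[86.664,89.536] rss=0.668

Stack each dimension's contribution:
  +A: nom +12.590 → Σnom=12.590; wc +0.050/-0.080 → slack +0.050/-0.080; half-tol=0.065, Σhalf²=0.004225
  +B: nom +39.800 → Σnom=52.390; wc +0.130/-0.125 → slack +0.180/-0.205; half-tol=0.128, Σhalf²=0.020481
  +C: nom +16.800 → Σnom=69.190; wc +0.360/-0.360 → slack +0.540/-0.565; half-tol=0.360, Σhalf²=0.150081
  -D: nom -45.200 → Σnom=23.990; wc +0.320/-0.030 → slack +0.860/-0.595; half-tol=0.175, Σhalf²=0.180706
  +E: nom +44.700 → Σnom=68.690; wc +0.496/-0.381 → slack +1.356/-0.976; half-tol=0.439, Σhalf²=0.372988
  +F: nom +19.300 → Σnom=87.990; wc +0.190/-0.350 → slack +1.546/-1.326; half-tol=0.270, Σhalf²=0.445888
Nominal = 87.990. Worst-case = [87.990 - 1.326, 87.990 + 1.546] = [86.664, 89.536]. RSS = √0.445888 = 0.668.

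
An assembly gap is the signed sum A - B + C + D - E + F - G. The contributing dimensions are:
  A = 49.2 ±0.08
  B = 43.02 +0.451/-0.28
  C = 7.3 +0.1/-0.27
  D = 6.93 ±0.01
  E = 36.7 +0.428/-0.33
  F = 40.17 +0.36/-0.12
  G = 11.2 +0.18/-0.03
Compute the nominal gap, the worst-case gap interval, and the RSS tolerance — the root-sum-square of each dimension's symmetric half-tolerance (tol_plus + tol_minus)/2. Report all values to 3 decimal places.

nominal=12.680 wc=[11.141,13.870] rss=0.622

Stack each dimension's contribution:
  +A: nom +49.200 → Σnom=49.200; wc +0.080/-0.080 → slack +0.080/-0.080; half-tol=0.080, Σhalf²=0.006400
  -B: nom -43.020 → Σnom=6.180; wc +0.280/-0.451 → slack +0.360/-0.531; half-tol=0.366, Σhalf²=0.139990
  +C: nom +7.300 → Σnom=13.480; wc +0.100/-0.270 → slack +0.460/-0.801; half-tol=0.185, Σhalf²=0.174215
  +D: nom +6.930 → Σnom=20.410; wc +0.010/-0.010 → slack +0.470/-0.811; half-tol=0.010, Σhalf²=0.174315
  -E: nom -36.700 → Σnom=-16.290; wc +0.330/-0.428 → slack +0.800/-1.239; half-tol=0.379, Σhalf²=0.317956
  +F: nom +40.170 → Σnom=23.880; wc +0.360/-0.120 → slack +1.160/-1.359; half-tol=0.240, Σhalf²=0.375556
  -G: nom -11.200 → Σnom=12.680; wc +0.030/-0.180 → slack +1.190/-1.539; half-tol=0.105, Σhalf²=0.386581
Nominal = 12.680. Worst-case = [12.680 - 1.539, 12.680 + 1.190] = [11.141, 13.870]. RSS = √0.386581 = 0.622.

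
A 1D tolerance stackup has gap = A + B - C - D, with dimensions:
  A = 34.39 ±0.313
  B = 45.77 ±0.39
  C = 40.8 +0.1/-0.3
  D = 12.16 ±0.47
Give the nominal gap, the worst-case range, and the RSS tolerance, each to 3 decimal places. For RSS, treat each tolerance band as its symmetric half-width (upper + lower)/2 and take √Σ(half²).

nominal=27.200 wc=[25.927,28.673] rss=0.715

Stack each dimension's contribution:
  +A: nom +34.390 → Σnom=34.390; wc +0.313/-0.313 → slack +0.313/-0.313; half-tol=0.313, Σhalf²=0.097969
  +B: nom +45.770 → Σnom=80.160; wc +0.390/-0.390 → slack +0.703/-0.703; half-tol=0.390, Σhalf²=0.250069
  -C: nom -40.800 → Σnom=39.360; wc +0.300/-0.100 → slack +1.003/-0.803; half-tol=0.200, Σhalf²=0.290069
  -D: nom -12.160 → Σnom=27.200; wc +0.470/-0.470 → slack +1.473/-1.273; half-tol=0.470, Σhalf²=0.510969
Nominal = 27.200. Worst-case = [27.200 - 1.273, 27.200 + 1.473] = [25.927, 28.673]. RSS = √0.510969 = 0.715.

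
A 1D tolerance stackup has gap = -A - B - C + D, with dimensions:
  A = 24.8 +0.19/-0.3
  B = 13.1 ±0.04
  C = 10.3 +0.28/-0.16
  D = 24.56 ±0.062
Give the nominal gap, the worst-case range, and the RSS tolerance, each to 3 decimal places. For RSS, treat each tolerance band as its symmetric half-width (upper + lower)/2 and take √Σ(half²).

nominal=-23.640 wc=[-24.212,-23.078] rss=0.337

Stack each dimension's contribution:
  -A: nom -24.800 → Σnom=-24.800; wc +0.300/-0.190 → slack +0.300/-0.190; half-tol=0.245, Σhalf²=0.060025
  -B: nom -13.100 → Σnom=-37.900; wc +0.040/-0.040 → slack +0.340/-0.230; half-tol=0.040, Σhalf²=0.061625
  -C: nom -10.300 → Σnom=-48.200; wc +0.160/-0.280 → slack +0.500/-0.510; half-tol=0.220, Σhalf²=0.110025
  +D: nom +24.560 → Σnom=-23.640; wc +0.062/-0.062 → slack +0.562/-0.572; half-tol=0.062, Σhalf²=0.113869
Nominal = -23.640. Worst-case = [-23.640 - 0.572, -23.640 + 0.562] = [-24.212, -23.078]. RSS = √0.113869 = 0.337.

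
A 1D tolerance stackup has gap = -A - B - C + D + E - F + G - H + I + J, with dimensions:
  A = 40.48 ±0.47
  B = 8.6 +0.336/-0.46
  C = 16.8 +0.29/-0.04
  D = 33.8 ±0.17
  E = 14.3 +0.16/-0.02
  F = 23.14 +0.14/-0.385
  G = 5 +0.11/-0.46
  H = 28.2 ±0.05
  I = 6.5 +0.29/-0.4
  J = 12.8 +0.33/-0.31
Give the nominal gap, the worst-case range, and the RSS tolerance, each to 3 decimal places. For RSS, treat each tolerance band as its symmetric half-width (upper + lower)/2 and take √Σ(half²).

nominal=-44.820 wc=[-47.466,-42.355] rss=0.904

Stack each dimension's contribution:
  -A: nom -40.480 → Σnom=-40.480; wc +0.470/-0.470 → slack +0.470/-0.470; half-tol=0.470, Σhalf²=0.220900
  -B: nom -8.600 → Σnom=-49.080; wc +0.460/-0.336 → slack +0.930/-0.806; half-tol=0.398, Σhalf²=0.379304
  -C: nom -16.800 → Σnom=-65.880; wc +0.040/-0.290 → slack +0.970/-1.096; half-tol=0.165, Σhalf²=0.406529
  +D: nom +33.800 → Σnom=-32.080; wc +0.170/-0.170 → slack +1.140/-1.266; half-tol=0.170, Σhalf²=0.435429
  +E: nom +14.300 → Σnom=-17.780; wc +0.160/-0.020 → slack +1.300/-1.286; half-tol=0.090, Σhalf²=0.443529
  -F: nom -23.140 → Σnom=-40.920; wc +0.385/-0.140 → slack +1.685/-1.426; half-tol=0.263, Σhalf²=0.512435
  +G: nom +5.000 → Σnom=-35.920; wc +0.110/-0.460 → slack +1.795/-1.886; half-tol=0.285, Σhalf²=0.593660
  -H: nom -28.200 → Σnom=-64.120; wc +0.050/-0.050 → slack +1.845/-1.936; half-tol=0.050, Σhalf²=0.596160
  +I: nom +6.500 → Σnom=-57.620; wc +0.290/-0.400 → slack +2.135/-2.336; half-tol=0.345, Σhalf²=0.715185
  +J: nom +12.800 → Σnom=-44.820; wc +0.330/-0.310 → slack +2.465/-2.646; half-tol=0.320, Σhalf²=0.817585
Nominal = -44.820. Worst-case = [-44.820 - 2.646, -44.820 + 2.465] = [-47.466, -42.355]. RSS = √0.817585 = 0.904.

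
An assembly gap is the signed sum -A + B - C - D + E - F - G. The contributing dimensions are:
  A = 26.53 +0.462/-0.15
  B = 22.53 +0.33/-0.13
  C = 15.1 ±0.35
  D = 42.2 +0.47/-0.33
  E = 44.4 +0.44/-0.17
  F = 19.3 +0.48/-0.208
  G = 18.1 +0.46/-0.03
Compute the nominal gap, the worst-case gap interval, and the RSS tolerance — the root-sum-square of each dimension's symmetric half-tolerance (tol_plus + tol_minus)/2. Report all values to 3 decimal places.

nominal=-54.300 wc=[-56.822,-52.462] rss=0.837

Stack each dimension's contribution:
  -A: nom -26.530 → Σnom=-26.530; wc +0.150/-0.462 → slack +0.150/-0.462; half-tol=0.306, Σhalf²=0.093636
  +B: nom +22.530 → Σnom=-4.000; wc +0.330/-0.130 → slack +0.480/-0.592; half-tol=0.230, Σhalf²=0.146536
  -C: nom -15.100 → Σnom=-19.100; wc +0.350/-0.350 → slack +0.830/-0.942; half-tol=0.350, Σhalf²=0.269036
  -D: nom -42.200 → Σnom=-61.300; wc +0.330/-0.470 → slack +1.160/-1.412; half-tol=0.400, Σhalf²=0.429036
  +E: nom +44.400 → Σnom=-16.900; wc +0.440/-0.170 → slack +1.600/-1.582; half-tol=0.305, Σhalf²=0.522061
  -F: nom -19.300 → Σnom=-36.200; wc +0.208/-0.480 → slack +1.808/-2.062; half-tol=0.344, Σhalf²=0.640397
  -G: nom -18.100 → Σnom=-54.300; wc +0.030/-0.460 → slack +1.838/-2.522; half-tol=0.245, Σhalf²=0.700422
Nominal = -54.300. Worst-case = [-54.300 - 2.522, -54.300 + 1.838] = [-56.822, -52.462]. RSS = √0.700422 = 0.837.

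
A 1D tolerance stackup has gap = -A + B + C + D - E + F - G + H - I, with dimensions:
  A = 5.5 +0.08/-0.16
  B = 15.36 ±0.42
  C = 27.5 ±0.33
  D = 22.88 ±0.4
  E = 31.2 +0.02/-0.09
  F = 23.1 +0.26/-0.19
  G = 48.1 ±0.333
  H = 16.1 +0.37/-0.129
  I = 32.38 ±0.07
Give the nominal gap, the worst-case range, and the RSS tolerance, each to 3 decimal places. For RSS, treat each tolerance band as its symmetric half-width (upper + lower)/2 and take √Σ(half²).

nominal=-12.240 wc=[-14.212,-9.807] rss=0.831

Stack each dimension's contribution:
  -A: nom -5.500 → Σnom=-5.500; wc +0.160/-0.080 → slack +0.160/-0.080; half-tol=0.120, Σhalf²=0.014400
  +B: nom +15.360 → Σnom=9.860; wc +0.420/-0.420 → slack +0.580/-0.500; half-tol=0.420, Σhalf²=0.190800
  +C: nom +27.500 → Σnom=37.360; wc +0.330/-0.330 → slack +0.910/-0.830; half-tol=0.330, Σhalf²=0.299700
  +D: nom +22.880 → Σnom=60.240; wc +0.400/-0.400 → slack +1.310/-1.230; half-tol=0.400, Σhalf²=0.459700
  -E: nom -31.200 → Σnom=29.040; wc +0.090/-0.020 → slack +1.400/-1.250; half-tol=0.055, Σhalf²=0.462725
  +F: nom +23.100 → Σnom=52.140; wc +0.260/-0.190 → slack +1.660/-1.440; half-tol=0.225, Σhalf²=0.513350
  -G: nom -48.100 → Σnom=4.040; wc +0.333/-0.333 → slack +1.993/-1.773; half-tol=0.333, Σhalf²=0.624239
  +H: nom +16.100 → Σnom=20.140; wc +0.370/-0.129 → slack +2.363/-1.902; half-tol=0.249, Σhalf²=0.686489
  -I: nom -32.380 → Σnom=-12.240; wc +0.070/-0.070 → slack +2.433/-1.972; half-tol=0.070, Σhalf²=0.691389
Nominal = -12.240. Worst-case = [-12.240 - 1.972, -12.240 + 2.433] = [-14.212, -9.807]. RSS = √0.691389 = 0.831.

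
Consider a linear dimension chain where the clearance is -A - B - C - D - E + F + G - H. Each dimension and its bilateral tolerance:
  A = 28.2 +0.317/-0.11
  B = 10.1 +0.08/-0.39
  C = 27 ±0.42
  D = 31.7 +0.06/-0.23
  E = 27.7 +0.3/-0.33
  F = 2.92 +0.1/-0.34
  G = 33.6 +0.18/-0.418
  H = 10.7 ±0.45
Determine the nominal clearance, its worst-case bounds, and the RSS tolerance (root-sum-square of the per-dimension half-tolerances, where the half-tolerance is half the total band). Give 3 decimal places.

Stack each dimension's contribution:
  -A: nom -28.200 → Σnom=-28.200; wc +0.110/-0.317 → slack +0.110/-0.317; half-tol=0.213, Σhalf²=0.045582
  -B: nom -10.100 → Σnom=-38.300; wc +0.390/-0.080 → slack +0.500/-0.397; half-tol=0.235, Σhalf²=0.100807
  -C: nom -27.000 → Σnom=-65.300; wc +0.420/-0.420 → slack +0.920/-0.817; half-tol=0.420, Σhalf²=0.277207
  -D: nom -31.700 → Σnom=-97.000; wc +0.230/-0.060 → slack +1.150/-0.877; half-tol=0.145, Σhalf²=0.298232
  -E: nom -27.700 → Σnom=-124.700; wc +0.330/-0.300 → slack +1.480/-1.177; half-tol=0.315, Σhalf²=0.397457
  +F: nom +2.920 → Σnom=-121.780; wc +0.100/-0.340 → slack +1.580/-1.517; half-tol=0.220, Σhalf²=0.445857
  +G: nom +33.600 → Σnom=-88.180; wc +0.180/-0.418 → slack +1.760/-1.935; half-tol=0.299, Σhalf²=0.535258
  -H: nom -10.700 → Σnom=-98.880; wc +0.450/-0.450 → slack +2.210/-2.385; half-tol=0.450, Σhalf²=0.737758
Nominal = -98.880. Worst-case = [-98.880 - 2.385, -98.880 + 2.210] = [-101.265, -96.670]. RSS = √0.737758 = 0.859.

nominal=-98.880 wc=[-101.265,-96.670] rss=0.859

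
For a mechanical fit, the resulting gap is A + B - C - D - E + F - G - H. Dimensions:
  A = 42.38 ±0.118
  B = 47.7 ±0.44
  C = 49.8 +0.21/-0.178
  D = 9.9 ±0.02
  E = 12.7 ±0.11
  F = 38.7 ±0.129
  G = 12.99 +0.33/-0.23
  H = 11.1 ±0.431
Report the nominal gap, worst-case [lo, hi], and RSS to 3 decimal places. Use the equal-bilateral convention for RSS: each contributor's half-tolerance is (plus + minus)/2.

Stack each dimension's contribution:
  +A: nom +42.380 → Σnom=42.380; wc +0.118/-0.118 → slack +0.118/-0.118; half-tol=0.118, Σhalf²=0.013924
  +B: nom +47.700 → Σnom=90.080; wc +0.440/-0.440 → slack +0.558/-0.558; half-tol=0.440, Σhalf²=0.207524
  -C: nom -49.800 → Σnom=40.280; wc +0.178/-0.210 → slack +0.736/-0.768; half-tol=0.194, Σhalf²=0.245160
  -D: nom -9.900 → Σnom=30.380; wc +0.020/-0.020 → slack +0.756/-0.788; half-tol=0.020, Σhalf²=0.245560
  -E: nom -12.700 → Σnom=17.680; wc +0.110/-0.110 → slack +0.866/-0.898; half-tol=0.110, Σhalf²=0.257660
  +F: nom +38.700 → Σnom=56.380; wc +0.129/-0.129 → slack +0.995/-1.027; half-tol=0.129, Σhalf²=0.274301
  -G: nom -12.990 → Σnom=43.390; wc +0.230/-0.330 → slack +1.225/-1.357; half-tol=0.280, Σhalf²=0.352701
  -H: nom -11.100 → Σnom=32.290; wc +0.431/-0.431 → slack +1.656/-1.788; half-tol=0.431, Σhalf²=0.538462
Nominal = 32.290. Worst-case = [32.290 - 1.788, 32.290 + 1.656] = [30.502, 33.946]. RSS = √0.538462 = 0.734.

nominal=32.290 wc=[30.502,33.946] rss=0.734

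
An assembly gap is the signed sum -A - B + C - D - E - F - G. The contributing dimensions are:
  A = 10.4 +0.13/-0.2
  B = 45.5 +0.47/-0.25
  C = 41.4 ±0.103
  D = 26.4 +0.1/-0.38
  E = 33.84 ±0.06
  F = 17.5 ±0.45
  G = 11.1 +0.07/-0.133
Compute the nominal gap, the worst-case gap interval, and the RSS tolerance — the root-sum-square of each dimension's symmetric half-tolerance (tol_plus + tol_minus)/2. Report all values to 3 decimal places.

nominal=-103.340 wc=[-104.723,-101.764] rss=0.664

Stack each dimension's contribution:
  -A: nom -10.400 → Σnom=-10.400; wc +0.200/-0.130 → slack +0.200/-0.130; half-tol=0.165, Σhalf²=0.027225
  -B: nom -45.500 → Σnom=-55.900; wc +0.250/-0.470 → slack +0.450/-0.600; half-tol=0.360, Σhalf²=0.156825
  +C: nom +41.400 → Σnom=-14.500; wc +0.103/-0.103 → slack +0.553/-0.703; half-tol=0.103, Σhalf²=0.167434
  -D: nom -26.400 → Σnom=-40.900; wc +0.380/-0.100 → slack +0.933/-0.803; half-tol=0.240, Σhalf²=0.225034
  -E: nom -33.840 → Σnom=-74.740; wc +0.060/-0.060 → slack +0.993/-0.863; half-tol=0.060, Σhalf²=0.228634
  -F: nom -17.500 → Σnom=-92.240; wc +0.450/-0.450 → slack +1.443/-1.313; half-tol=0.450, Σhalf²=0.431134
  -G: nom -11.100 → Σnom=-103.340; wc +0.133/-0.070 → slack +1.576/-1.383; half-tol=0.102, Σhalf²=0.441436
Nominal = -103.340. Worst-case = [-103.340 - 1.383, -103.340 + 1.576] = [-104.723, -101.764]. RSS = √0.441436 = 0.664.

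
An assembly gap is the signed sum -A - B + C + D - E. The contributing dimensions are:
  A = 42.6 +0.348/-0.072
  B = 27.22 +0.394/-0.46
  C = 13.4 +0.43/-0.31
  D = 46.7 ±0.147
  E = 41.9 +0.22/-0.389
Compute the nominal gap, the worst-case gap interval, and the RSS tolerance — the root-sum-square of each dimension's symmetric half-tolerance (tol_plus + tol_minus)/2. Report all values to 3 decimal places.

nominal=-51.620 wc=[-53.039,-50.122] rss=0.691

Stack each dimension's contribution:
  -A: nom -42.600 → Σnom=-42.600; wc +0.072/-0.348 → slack +0.072/-0.348; half-tol=0.210, Σhalf²=0.044100
  -B: nom -27.220 → Σnom=-69.820; wc +0.460/-0.394 → slack +0.532/-0.742; half-tol=0.427, Σhalf²=0.226429
  +C: nom +13.400 → Σnom=-56.420; wc +0.430/-0.310 → slack +0.962/-1.052; half-tol=0.370, Σhalf²=0.363329
  +D: nom +46.700 → Σnom=-9.720; wc +0.147/-0.147 → slack +1.109/-1.199; half-tol=0.147, Σhalf²=0.384938
  -E: nom -41.900 → Σnom=-51.620; wc +0.389/-0.220 → slack +1.498/-1.419; half-tol=0.304, Σhalf²=0.477658
Nominal = -51.620. Worst-case = [-51.620 - 1.419, -51.620 + 1.498] = [-53.039, -50.122]. RSS = √0.477658 = 0.691.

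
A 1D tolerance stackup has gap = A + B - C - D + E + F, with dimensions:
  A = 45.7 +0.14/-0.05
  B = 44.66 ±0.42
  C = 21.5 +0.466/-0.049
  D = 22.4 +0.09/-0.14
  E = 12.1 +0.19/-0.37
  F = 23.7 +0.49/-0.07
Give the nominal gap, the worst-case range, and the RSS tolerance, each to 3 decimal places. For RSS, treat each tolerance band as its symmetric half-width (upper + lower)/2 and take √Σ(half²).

nominal=82.260 wc=[80.794,83.689] rss=0.649

Stack each dimension's contribution:
  +A: nom +45.700 → Σnom=45.700; wc +0.140/-0.050 → slack +0.140/-0.050; half-tol=0.095, Σhalf²=0.009025
  +B: nom +44.660 → Σnom=90.360; wc +0.420/-0.420 → slack +0.560/-0.470; half-tol=0.420, Σhalf²=0.185425
  -C: nom -21.500 → Σnom=68.860; wc +0.049/-0.466 → slack +0.609/-0.936; half-tol=0.258, Σhalf²=0.251731
  -D: nom -22.400 → Σnom=46.460; wc +0.140/-0.090 → slack +0.749/-1.026; half-tol=0.115, Σhalf²=0.264956
  +E: nom +12.100 → Σnom=58.560; wc +0.190/-0.370 → slack +0.939/-1.396; half-tol=0.280, Σhalf²=0.343356
  +F: nom +23.700 → Σnom=82.260; wc +0.490/-0.070 → slack +1.429/-1.466; half-tol=0.280, Σhalf²=0.421756
Nominal = 82.260. Worst-case = [82.260 - 1.466, 82.260 + 1.429] = [80.794, 83.689]. RSS = √0.421756 = 0.649.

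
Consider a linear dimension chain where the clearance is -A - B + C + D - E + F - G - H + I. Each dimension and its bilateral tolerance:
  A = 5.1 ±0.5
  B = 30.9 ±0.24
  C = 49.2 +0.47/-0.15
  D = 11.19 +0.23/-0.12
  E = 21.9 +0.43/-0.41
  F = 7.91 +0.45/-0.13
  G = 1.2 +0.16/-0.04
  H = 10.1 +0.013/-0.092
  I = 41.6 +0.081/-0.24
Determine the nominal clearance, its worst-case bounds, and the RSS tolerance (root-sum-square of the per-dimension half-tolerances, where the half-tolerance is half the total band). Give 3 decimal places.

Stack each dimension's contribution:
  -A: nom -5.100 → Σnom=-5.100; wc +0.500/-0.500 → slack +0.500/-0.500; half-tol=0.500, Σhalf²=0.250000
  -B: nom -30.900 → Σnom=-36.000; wc +0.240/-0.240 → slack +0.740/-0.740; half-tol=0.240, Σhalf²=0.307600
  +C: nom +49.200 → Σnom=13.200; wc +0.470/-0.150 → slack +1.210/-0.890; half-tol=0.310, Σhalf²=0.403700
  +D: nom +11.190 → Σnom=24.390; wc +0.230/-0.120 → slack +1.440/-1.010; half-tol=0.175, Σhalf²=0.434325
  -E: nom -21.900 → Σnom=2.490; wc +0.410/-0.430 → slack +1.850/-1.440; half-tol=0.420, Σhalf²=0.610725
  +F: nom +7.910 → Σnom=10.400; wc +0.450/-0.130 → slack +2.300/-1.570; half-tol=0.290, Σhalf²=0.694825
  -G: nom -1.200 → Σnom=9.200; wc +0.040/-0.160 → slack +2.340/-1.730; half-tol=0.100, Σhalf²=0.704825
  -H: nom -10.100 → Σnom=-0.900; wc +0.092/-0.013 → slack +2.432/-1.743; half-tol=0.052, Σhalf²=0.707581
  +I: nom +41.600 → Σnom=40.700; wc +0.081/-0.240 → slack +2.513/-1.983; half-tol=0.161, Σhalf²=0.733342
Nominal = 40.700. Worst-case = [40.700 - 1.983, 40.700 + 2.513] = [38.717, 43.213]. RSS = √0.733342 = 0.856.

nominal=40.700 wc=[38.717,43.213] rss=0.856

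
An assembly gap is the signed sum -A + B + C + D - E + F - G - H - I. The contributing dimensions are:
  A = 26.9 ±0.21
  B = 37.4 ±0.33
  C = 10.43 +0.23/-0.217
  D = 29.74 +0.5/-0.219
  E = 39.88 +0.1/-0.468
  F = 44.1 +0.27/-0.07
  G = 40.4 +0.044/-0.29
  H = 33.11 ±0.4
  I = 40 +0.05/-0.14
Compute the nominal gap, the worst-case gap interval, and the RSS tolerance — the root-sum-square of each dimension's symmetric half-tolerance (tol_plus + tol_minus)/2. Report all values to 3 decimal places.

Stack each dimension's contribution:
  -A: nom -26.900 → Σnom=-26.900; wc +0.210/-0.210 → slack +0.210/-0.210; half-tol=0.210, Σhalf²=0.044100
  +B: nom +37.400 → Σnom=10.500; wc +0.330/-0.330 → slack +0.540/-0.540; half-tol=0.330, Σhalf²=0.153000
  +C: nom +10.430 → Σnom=20.930; wc +0.230/-0.217 → slack +0.770/-0.757; half-tol=0.224, Σhalf²=0.202952
  +D: nom +29.740 → Σnom=50.670; wc +0.500/-0.219 → slack +1.270/-0.976; half-tol=0.359, Σhalf²=0.332193
  -E: nom -39.880 → Σnom=10.790; wc +0.468/-0.100 → slack +1.738/-1.076; half-tol=0.284, Σhalf²=0.412849
  +F: nom +44.100 → Σnom=54.890; wc +0.270/-0.070 → slack +2.008/-1.146; half-tol=0.170, Σhalf²=0.441748
  -G: nom -40.400 → Σnom=14.490; wc +0.290/-0.044 → slack +2.298/-1.190; half-tol=0.167, Σhalf²=0.469637
  -H: nom -33.110 → Σnom=-18.620; wc +0.400/-0.400 → slack +2.698/-1.590; half-tol=0.400, Σhalf²=0.629638
  -I: nom -40.000 → Σnom=-58.620; wc +0.140/-0.050 → slack +2.838/-1.640; half-tol=0.095, Σhalf²=0.638663
Nominal = -58.620. Worst-case = [-58.620 - 1.640, -58.620 + 2.838] = [-60.260, -55.782]. RSS = √0.638663 = 0.799.

nominal=-58.620 wc=[-60.260,-55.782] rss=0.799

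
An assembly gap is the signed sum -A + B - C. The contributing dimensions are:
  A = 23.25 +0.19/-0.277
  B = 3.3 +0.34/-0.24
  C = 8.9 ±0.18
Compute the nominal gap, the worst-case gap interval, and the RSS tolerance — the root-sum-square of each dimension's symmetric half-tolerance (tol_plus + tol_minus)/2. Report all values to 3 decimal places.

nominal=-28.850 wc=[-29.460,-28.053] rss=0.414

Stack each dimension's contribution:
  -A: nom -23.250 → Σnom=-23.250; wc +0.277/-0.190 → slack +0.277/-0.190; half-tol=0.234, Σhalf²=0.054522
  +B: nom +3.300 → Σnom=-19.950; wc +0.340/-0.240 → slack +0.617/-0.430; half-tol=0.290, Σhalf²=0.138622
  -C: nom -8.900 → Σnom=-28.850; wc +0.180/-0.180 → slack +0.797/-0.610; half-tol=0.180, Σhalf²=0.171022
Nominal = -28.850. Worst-case = [-28.850 - 0.610, -28.850 + 0.797] = [-29.460, -28.053]. RSS = √0.171022 = 0.414.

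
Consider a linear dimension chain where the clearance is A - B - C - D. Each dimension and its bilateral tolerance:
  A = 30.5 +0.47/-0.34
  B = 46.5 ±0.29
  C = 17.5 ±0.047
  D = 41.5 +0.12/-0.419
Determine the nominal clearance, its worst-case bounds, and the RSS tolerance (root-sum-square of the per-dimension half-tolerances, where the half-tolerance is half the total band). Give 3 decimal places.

Stack each dimension's contribution:
  +A: nom +30.500 → Σnom=30.500; wc +0.470/-0.340 → slack +0.470/-0.340; half-tol=0.405, Σhalf²=0.164025
  -B: nom -46.500 → Σnom=-16.000; wc +0.290/-0.290 → slack +0.760/-0.630; half-tol=0.290, Σhalf²=0.248125
  -C: nom -17.500 → Σnom=-33.500; wc +0.047/-0.047 → slack +0.807/-0.677; half-tol=0.047, Σhalf²=0.250334
  -D: nom -41.500 → Σnom=-75.000; wc +0.419/-0.120 → slack +1.226/-0.797; half-tol=0.269, Σhalf²=0.322964
Nominal = -75.000. Worst-case = [-75.000 - 0.797, -75.000 + 1.226] = [-75.797, -73.774]. RSS = √0.322964 = 0.568.

nominal=-75.000 wc=[-75.797,-73.774] rss=0.568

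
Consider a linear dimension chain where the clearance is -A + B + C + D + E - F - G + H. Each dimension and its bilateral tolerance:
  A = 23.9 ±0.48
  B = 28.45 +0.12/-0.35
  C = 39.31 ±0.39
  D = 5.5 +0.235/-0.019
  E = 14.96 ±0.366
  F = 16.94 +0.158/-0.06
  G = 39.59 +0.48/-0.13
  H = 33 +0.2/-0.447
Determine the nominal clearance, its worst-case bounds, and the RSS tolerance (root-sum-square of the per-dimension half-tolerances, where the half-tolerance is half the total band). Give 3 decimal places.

Stack each dimension's contribution:
  -A: nom -23.900 → Σnom=-23.900; wc +0.480/-0.480 → slack +0.480/-0.480; half-tol=0.480, Σhalf²=0.230400
  +B: nom +28.450 → Σnom=4.550; wc +0.120/-0.350 → slack +0.600/-0.830; half-tol=0.235, Σhalf²=0.285625
  +C: nom +39.310 → Σnom=43.860; wc +0.390/-0.390 → slack +0.990/-1.220; half-tol=0.390, Σhalf²=0.437725
  +D: nom +5.500 → Σnom=49.360; wc +0.235/-0.019 → slack +1.225/-1.239; half-tol=0.127, Σhalf²=0.453854
  +E: nom +14.960 → Σnom=64.320; wc +0.366/-0.366 → slack +1.591/-1.605; half-tol=0.366, Σhalf²=0.587810
  -F: nom -16.940 → Σnom=47.380; wc +0.060/-0.158 → slack +1.651/-1.763; half-tol=0.109, Σhalf²=0.599691
  -G: nom -39.590 → Σnom=7.790; wc +0.130/-0.480 → slack +1.781/-2.243; half-tol=0.305, Σhalf²=0.692716
  +H: nom +33.000 → Σnom=40.790; wc +0.200/-0.447 → slack +1.981/-2.690; half-tol=0.324, Σhalf²=0.797368
Nominal = 40.790. Worst-case = [40.790 - 2.690, 40.790 + 1.981] = [38.100, 42.771]. RSS = √0.797368 = 0.893.

nominal=40.790 wc=[38.100,42.771] rss=0.893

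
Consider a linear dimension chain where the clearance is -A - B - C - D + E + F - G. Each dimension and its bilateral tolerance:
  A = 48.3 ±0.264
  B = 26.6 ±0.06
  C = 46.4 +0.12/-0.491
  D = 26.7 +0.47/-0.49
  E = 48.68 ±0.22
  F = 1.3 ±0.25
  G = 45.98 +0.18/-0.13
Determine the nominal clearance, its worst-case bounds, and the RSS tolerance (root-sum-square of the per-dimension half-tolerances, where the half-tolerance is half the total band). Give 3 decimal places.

Stack each dimension's contribution:
  -A: nom -48.300 → Σnom=-48.300; wc +0.264/-0.264 → slack +0.264/-0.264; half-tol=0.264, Σhalf²=0.069696
  -B: nom -26.600 → Σnom=-74.900; wc +0.060/-0.060 → slack +0.324/-0.324; half-tol=0.060, Σhalf²=0.073296
  -C: nom -46.400 → Σnom=-121.300; wc +0.491/-0.120 → slack +0.815/-0.444; half-tol=0.305, Σhalf²=0.166626
  -D: nom -26.700 → Σnom=-148.000; wc +0.490/-0.470 → slack +1.305/-0.914; half-tol=0.480, Σhalf²=0.397026
  +E: nom +48.680 → Σnom=-99.320; wc +0.220/-0.220 → slack +1.525/-1.134; half-tol=0.220, Σhalf²=0.445426
  +F: nom +1.300 → Σnom=-98.020; wc +0.250/-0.250 → slack +1.775/-1.384; half-tol=0.250, Σhalf²=0.507926
  -G: nom -45.980 → Σnom=-144.000; wc +0.130/-0.180 → slack +1.905/-1.564; half-tol=0.155, Σhalf²=0.531951
Nominal = -144.000. Worst-case = [-144.000 - 1.564, -144.000 + 1.905] = [-145.564, -142.095]. RSS = √0.531951 = 0.729.

nominal=-144.000 wc=[-145.564,-142.095] rss=0.729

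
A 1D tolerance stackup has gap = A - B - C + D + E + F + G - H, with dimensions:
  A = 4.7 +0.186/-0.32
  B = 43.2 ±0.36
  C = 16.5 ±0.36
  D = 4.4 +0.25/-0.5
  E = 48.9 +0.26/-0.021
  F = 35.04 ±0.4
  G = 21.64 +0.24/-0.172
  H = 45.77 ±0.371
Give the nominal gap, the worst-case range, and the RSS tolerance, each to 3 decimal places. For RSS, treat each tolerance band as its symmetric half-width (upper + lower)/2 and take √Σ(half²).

Stack each dimension's contribution:
  +A: nom +4.700 → Σnom=4.700; wc +0.186/-0.320 → slack +0.186/-0.320; half-tol=0.253, Σhalf²=0.064009
  -B: nom -43.200 → Σnom=-38.500; wc +0.360/-0.360 → slack +0.546/-0.680; half-tol=0.360, Σhalf²=0.193609
  -C: nom -16.500 → Σnom=-55.000; wc +0.360/-0.360 → slack +0.906/-1.040; half-tol=0.360, Σhalf²=0.323209
  +D: nom +4.400 → Σnom=-50.600; wc +0.250/-0.500 → slack +1.156/-1.540; half-tol=0.375, Σhalf²=0.463834
  +E: nom +48.900 → Σnom=-1.700; wc +0.260/-0.021 → slack +1.416/-1.561; half-tol=0.141, Σhalf²=0.483574
  +F: nom +35.040 → Σnom=33.340; wc +0.400/-0.400 → slack +1.816/-1.961; half-tol=0.400, Σhalf²=0.643574
  +G: nom +21.640 → Σnom=54.980; wc +0.240/-0.172 → slack +2.056/-2.133; half-tol=0.206, Σhalf²=0.686010
  -H: nom -45.770 → Σnom=9.210; wc +0.371/-0.371 → slack +2.427/-2.504; half-tol=0.371, Σhalf²=0.823651
Nominal = 9.210. Worst-case = [9.210 - 2.504, 9.210 + 2.427] = [6.706, 11.637]. RSS = √0.823651 = 0.908.

nominal=9.210 wc=[6.706,11.637] rss=0.908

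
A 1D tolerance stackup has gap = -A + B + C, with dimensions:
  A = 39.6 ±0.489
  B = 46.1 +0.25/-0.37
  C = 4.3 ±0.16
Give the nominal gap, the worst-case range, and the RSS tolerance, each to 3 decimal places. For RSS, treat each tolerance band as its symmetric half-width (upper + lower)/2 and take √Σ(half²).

Stack each dimension's contribution:
  -A: nom -39.600 → Σnom=-39.600; wc +0.489/-0.489 → slack +0.489/-0.489; half-tol=0.489, Σhalf²=0.239121
  +B: nom +46.100 → Σnom=6.500; wc +0.250/-0.370 → slack +0.739/-0.859; half-tol=0.310, Σhalf²=0.335221
  +C: nom +4.300 → Σnom=10.800; wc +0.160/-0.160 → slack +0.899/-1.019; half-tol=0.160, Σhalf²=0.360821
Nominal = 10.800. Worst-case = [10.800 - 1.019, 10.800 + 0.899] = [9.781, 11.699]. RSS = √0.360821 = 0.601.

nominal=10.800 wc=[9.781,11.699] rss=0.601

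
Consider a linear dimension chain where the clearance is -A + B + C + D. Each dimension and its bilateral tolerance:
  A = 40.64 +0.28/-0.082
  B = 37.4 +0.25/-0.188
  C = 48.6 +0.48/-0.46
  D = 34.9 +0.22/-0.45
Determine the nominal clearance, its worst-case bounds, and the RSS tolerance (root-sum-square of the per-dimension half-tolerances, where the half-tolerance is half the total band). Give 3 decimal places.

nominal=80.260 wc=[78.882,81.292] rss=0.643

Stack each dimension's contribution:
  -A: nom -40.640 → Σnom=-40.640; wc +0.082/-0.280 → slack +0.082/-0.280; half-tol=0.181, Σhalf²=0.032761
  +B: nom +37.400 → Σnom=-3.240; wc +0.250/-0.188 → slack +0.332/-0.468; half-tol=0.219, Σhalf²=0.080722
  +C: nom +48.600 → Σnom=45.360; wc +0.480/-0.460 → slack +0.812/-0.928; half-tol=0.470, Σhalf²=0.301622
  +D: nom +34.900 → Σnom=80.260; wc +0.220/-0.450 → slack +1.032/-1.378; half-tol=0.335, Σhalf²=0.413847
Nominal = 80.260. Worst-case = [80.260 - 1.378, 80.260 + 1.032] = [78.882, 81.292]. RSS = √0.413847 = 0.643.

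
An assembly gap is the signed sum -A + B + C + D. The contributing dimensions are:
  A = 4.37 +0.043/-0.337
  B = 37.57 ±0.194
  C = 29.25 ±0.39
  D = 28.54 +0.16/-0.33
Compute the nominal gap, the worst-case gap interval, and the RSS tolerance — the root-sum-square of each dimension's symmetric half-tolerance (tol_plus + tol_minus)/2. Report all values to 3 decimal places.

nominal=90.990 wc=[90.033,92.071] rss=0.535

Stack each dimension's contribution:
  -A: nom -4.370 → Σnom=-4.370; wc +0.337/-0.043 → slack +0.337/-0.043; half-tol=0.190, Σhalf²=0.036100
  +B: nom +37.570 → Σnom=33.200; wc +0.194/-0.194 → slack +0.531/-0.237; half-tol=0.194, Σhalf²=0.073736
  +C: nom +29.250 → Σnom=62.450; wc +0.390/-0.390 → slack +0.921/-0.627; half-tol=0.390, Σhalf²=0.225836
  +D: nom +28.540 → Σnom=90.990; wc +0.160/-0.330 → slack +1.081/-0.957; half-tol=0.245, Σhalf²=0.285861
Nominal = 90.990. Worst-case = [90.990 - 0.957, 90.990 + 1.081] = [90.033, 92.071]. RSS = √0.285861 = 0.535.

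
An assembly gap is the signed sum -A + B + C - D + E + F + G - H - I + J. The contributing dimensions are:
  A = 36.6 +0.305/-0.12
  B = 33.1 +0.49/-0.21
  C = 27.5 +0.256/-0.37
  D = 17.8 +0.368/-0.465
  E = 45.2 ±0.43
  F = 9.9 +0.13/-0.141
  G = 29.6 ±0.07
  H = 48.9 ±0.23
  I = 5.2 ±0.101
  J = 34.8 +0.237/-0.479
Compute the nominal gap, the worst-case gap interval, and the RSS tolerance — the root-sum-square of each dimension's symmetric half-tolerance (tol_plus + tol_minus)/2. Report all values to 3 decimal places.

Stack each dimension's contribution:
  -A: nom -36.600 → Σnom=-36.600; wc +0.120/-0.305 → slack +0.120/-0.305; half-tol=0.212, Σhalf²=0.045156
  +B: nom +33.100 → Σnom=-3.500; wc +0.490/-0.210 → slack +0.610/-0.515; half-tol=0.350, Σhalf²=0.167656
  +C: nom +27.500 → Σnom=24.000; wc +0.256/-0.370 → slack +0.866/-0.885; half-tol=0.313, Σhalf²=0.265625
  -D: nom -17.800 → Σnom=6.200; wc +0.465/-0.368 → slack +1.331/-1.253; half-tol=0.416, Σhalf²=0.439097
  +E: nom +45.200 → Σnom=51.400; wc +0.430/-0.430 → slack +1.761/-1.683; half-tol=0.430, Σhalf²=0.623997
  +F: nom +9.900 → Σnom=61.300; wc +0.130/-0.141 → slack +1.891/-1.824; half-tol=0.136, Σhalf²=0.642358
  +G: nom +29.600 → Σnom=90.900; wc +0.070/-0.070 → slack +1.961/-1.894; half-tol=0.070, Σhalf²=0.647258
  -H: nom -48.900 → Σnom=42.000; wc +0.230/-0.230 → slack +2.191/-2.124; half-tol=0.230, Σhalf²=0.700158
  -I: nom -5.200 → Σnom=36.800; wc +0.101/-0.101 → slack +2.292/-2.225; half-tol=0.101, Σhalf²=0.710359
  +J: nom +34.800 → Σnom=71.600; wc +0.237/-0.479 → slack +2.529/-2.704; half-tol=0.358, Σhalf²=0.838523
Nominal = 71.600. Worst-case = [71.600 - 2.704, 71.600 + 2.529] = [68.896, 74.129]. RSS = √0.838523 = 0.916.

nominal=71.600 wc=[68.896,74.129] rss=0.916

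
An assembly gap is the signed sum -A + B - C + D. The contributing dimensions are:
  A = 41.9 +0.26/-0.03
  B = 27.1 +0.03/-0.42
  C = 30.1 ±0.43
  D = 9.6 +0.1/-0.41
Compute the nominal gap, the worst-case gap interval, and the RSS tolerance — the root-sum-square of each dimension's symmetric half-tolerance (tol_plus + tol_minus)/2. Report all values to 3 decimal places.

nominal=-35.300 wc=[-36.820,-34.710] rss=0.567

Stack each dimension's contribution:
  -A: nom -41.900 → Σnom=-41.900; wc +0.030/-0.260 → slack +0.030/-0.260; half-tol=0.145, Σhalf²=0.021025
  +B: nom +27.100 → Σnom=-14.800; wc +0.030/-0.420 → slack +0.060/-0.680; half-tol=0.225, Σhalf²=0.071650
  -C: nom -30.100 → Σnom=-44.900; wc +0.430/-0.430 → slack +0.490/-1.110; half-tol=0.430, Σhalf²=0.256550
  +D: nom +9.600 → Σnom=-35.300; wc +0.100/-0.410 → slack +0.590/-1.520; half-tol=0.255, Σhalf²=0.321575
Nominal = -35.300. Worst-case = [-35.300 - 1.520, -35.300 + 0.590] = [-36.820, -34.710]. RSS = √0.321575 = 0.567.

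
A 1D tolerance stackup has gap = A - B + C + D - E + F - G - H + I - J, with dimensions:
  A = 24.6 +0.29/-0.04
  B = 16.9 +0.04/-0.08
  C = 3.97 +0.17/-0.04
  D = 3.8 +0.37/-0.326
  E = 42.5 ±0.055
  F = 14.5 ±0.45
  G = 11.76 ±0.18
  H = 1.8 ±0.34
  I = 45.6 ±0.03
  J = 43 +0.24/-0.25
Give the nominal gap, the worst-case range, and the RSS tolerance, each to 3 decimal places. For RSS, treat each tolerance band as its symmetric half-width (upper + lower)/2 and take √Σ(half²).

nominal=-23.490 wc=[-25.231,-21.275] rss=0.760

Stack each dimension's contribution:
  +A: nom +24.600 → Σnom=24.600; wc +0.290/-0.040 → slack +0.290/-0.040; half-tol=0.165, Σhalf²=0.027225
  -B: nom -16.900 → Σnom=7.700; wc +0.080/-0.040 → slack +0.370/-0.080; half-tol=0.060, Σhalf²=0.030825
  +C: nom +3.970 → Σnom=11.670; wc +0.170/-0.040 → slack +0.540/-0.120; half-tol=0.105, Σhalf²=0.041850
  +D: nom +3.800 → Σnom=15.470; wc +0.370/-0.326 → slack +0.910/-0.446; half-tol=0.348, Σhalf²=0.162954
  -E: nom -42.500 → Σnom=-27.030; wc +0.055/-0.055 → slack +0.965/-0.501; half-tol=0.055, Σhalf²=0.165979
  +F: nom +14.500 → Σnom=-12.530; wc +0.450/-0.450 → slack +1.415/-0.951; half-tol=0.450, Σhalf²=0.368479
  -G: nom -11.760 → Σnom=-24.290; wc +0.180/-0.180 → slack +1.595/-1.131; half-tol=0.180, Σhalf²=0.400879
  -H: nom -1.800 → Σnom=-26.090; wc +0.340/-0.340 → slack +1.935/-1.471; half-tol=0.340, Σhalf²=0.516479
  +I: nom +45.600 → Σnom=19.510; wc +0.030/-0.030 → slack +1.965/-1.501; half-tol=0.030, Σhalf²=0.517379
  -J: nom -43.000 → Σnom=-23.490; wc +0.250/-0.240 → slack +2.215/-1.741; half-tol=0.245, Σhalf²=0.577404
Nominal = -23.490. Worst-case = [-23.490 - 1.741, -23.490 + 2.215] = [-25.231, -21.275]. RSS = √0.577404 = 0.760.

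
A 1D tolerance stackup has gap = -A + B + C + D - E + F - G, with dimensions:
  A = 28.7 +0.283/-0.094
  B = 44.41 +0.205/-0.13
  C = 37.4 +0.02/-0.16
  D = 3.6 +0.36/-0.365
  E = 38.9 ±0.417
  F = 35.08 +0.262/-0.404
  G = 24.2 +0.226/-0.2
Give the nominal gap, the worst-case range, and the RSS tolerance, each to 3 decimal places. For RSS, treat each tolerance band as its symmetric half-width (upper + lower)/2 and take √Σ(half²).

Stack each dimension's contribution:
  -A: nom -28.700 → Σnom=-28.700; wc +0.094/-0.283 → slack +0.094/-0.283; half-tol=0.189, Σhalf²=0.035532
  +B: nom +44.410 → Σnom=15.710; wc +0.205/-0.130 → slack +0.299/-0.413; half-tol=0.167, Σhalf²=0.063588
  +C: nom +37.400 → Σnom=53.110; wc +0.020/-0.160 → slack +0.319/-0.573; half-tol=0.090, Σhalf²=0.071688
  +D: nom +3.600 → Σnom=56.710; wc +0.360/-0.365 → slack +0.679/-0.938; half-tol=0.362, Σhalf²=0.203095
  -E: nom -38.900 → Σnom=17.810; wc +0.417/-0.417 → slack +1.096/-1.355; half-tol=0.417, Σhalf²=0.376984
  +F: nom +35.080 → Σnom=52.890; wc +0.262/-0.404 → slack +1.358/-1.759; half-tol=0.333, Σhalf²=0.487873
  -G: nom -24.200 → Σnom=28.690; wc +0.200/-0.226 → slack +1.558/-1.985; half-tol=0.213, Σhalf²=0.533242
Nominal = 28.690. Worst-case = [28.690 - 1.985, 28.690 + 1.558] = [26.705, 30.248]. RSS = √0.533242 = 0.730.

nominal=28.690 wc=[26.705,30.248] rss=0.730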